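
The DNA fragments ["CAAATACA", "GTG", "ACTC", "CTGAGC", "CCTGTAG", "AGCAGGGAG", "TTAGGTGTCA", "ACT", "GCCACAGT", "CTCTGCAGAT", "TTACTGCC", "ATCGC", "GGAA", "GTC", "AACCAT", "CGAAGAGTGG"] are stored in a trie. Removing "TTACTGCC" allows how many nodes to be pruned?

After clearing the end-marker at "TTACTGCC", prune upward until reaching a node still needed by another word.
The suffix "CTGCC" (5 nodes) is used only by "TTACTGCC"; the node for "TTA" still has the child "G", so pruning stops there.
Nodes removed: 5

5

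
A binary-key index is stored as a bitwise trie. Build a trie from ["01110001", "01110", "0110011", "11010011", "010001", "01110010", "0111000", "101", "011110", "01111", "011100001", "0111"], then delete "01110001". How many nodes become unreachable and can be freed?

After clearing the end-marker at "01110001", prune upward until reaching a node still needed by another word.
The suffix "1" (1 node) is used only by "01110001"; the node for "0111000" still has the child "0", so pruning stops there.
Nodes removed: 1

1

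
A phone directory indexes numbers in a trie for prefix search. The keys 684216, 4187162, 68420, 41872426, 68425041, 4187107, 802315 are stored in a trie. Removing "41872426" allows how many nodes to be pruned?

4

A node on "41872426"'s path can go only if nothing else ends at it or branches off below it.
The suffix "2426" (4 nodes) is used only by "41872426"; the node for "4187" still has the child "1", so pruning stops there.
Nodes removed: 4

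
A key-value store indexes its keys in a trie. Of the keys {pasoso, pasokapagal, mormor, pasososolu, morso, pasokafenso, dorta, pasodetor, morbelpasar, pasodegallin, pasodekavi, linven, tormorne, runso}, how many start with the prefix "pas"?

7

Traverse to the node for "pas", then collect every word in that subtree.
Words under "pas": pasodegallin, pasodekavi, pasodetor, pasokafenso, pasokapagal, pasoso, pasososolu
Count: 7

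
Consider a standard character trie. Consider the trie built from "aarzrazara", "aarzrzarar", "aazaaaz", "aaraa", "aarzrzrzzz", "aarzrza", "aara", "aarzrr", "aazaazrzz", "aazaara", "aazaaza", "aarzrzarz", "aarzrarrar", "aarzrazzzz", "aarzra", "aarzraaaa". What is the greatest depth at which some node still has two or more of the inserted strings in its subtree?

8

Equivalently: take the maximum, over all pairs, of their longest common prefix length.
e.g. "aarzrzarar" and "aarzrzarz" share the prefix "aarzrzar" of length 8; no pair shares a longer one.
Longest shared-prefix length: 8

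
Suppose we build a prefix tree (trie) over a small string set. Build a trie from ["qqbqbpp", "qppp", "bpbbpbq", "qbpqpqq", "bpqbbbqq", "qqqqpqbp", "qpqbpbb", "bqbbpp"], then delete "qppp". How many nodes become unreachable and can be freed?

2

Walk "qppp" from the leaf back toward the root, removing each node that no remaining word uses.
The suffix "pp" (2 nodes) is used only by "qppp"; the node for "qp" still has the child "q", so pruning stops there.
Nodes removed: 2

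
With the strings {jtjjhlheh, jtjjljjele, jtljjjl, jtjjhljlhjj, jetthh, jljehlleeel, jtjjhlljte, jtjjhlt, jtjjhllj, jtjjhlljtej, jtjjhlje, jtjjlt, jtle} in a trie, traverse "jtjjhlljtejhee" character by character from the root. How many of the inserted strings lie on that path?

Walk "jtjjhlljtejhee" from the root; an end-of-word marker is hit whenever a stored word is a prefix of "jtjjhlljtejhee".
Prefixes of the query that are stored words: "jtjjhllj", "jtjjhlljte", "jtjjhlljtej"
Count: 3

3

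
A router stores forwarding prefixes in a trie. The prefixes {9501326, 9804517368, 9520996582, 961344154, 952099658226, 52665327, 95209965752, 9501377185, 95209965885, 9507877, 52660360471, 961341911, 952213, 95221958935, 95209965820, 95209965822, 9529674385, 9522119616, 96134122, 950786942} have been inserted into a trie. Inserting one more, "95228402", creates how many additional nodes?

The longest prefix of "95228402" already in the trie is "9522" (length 4).
Each of the 4 remaining characters creates one node.

4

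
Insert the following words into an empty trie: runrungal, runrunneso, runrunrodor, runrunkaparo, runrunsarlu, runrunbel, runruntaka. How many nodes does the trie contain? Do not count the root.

Count nodes per top-level branch (shared prefixes stored once):
  'r'-branch (runrunbel, runrungal, runrunkaparo, runrunneso, runrunrodor, runrunsarlu, runruntaka): 36 nodes
Sum: 36

36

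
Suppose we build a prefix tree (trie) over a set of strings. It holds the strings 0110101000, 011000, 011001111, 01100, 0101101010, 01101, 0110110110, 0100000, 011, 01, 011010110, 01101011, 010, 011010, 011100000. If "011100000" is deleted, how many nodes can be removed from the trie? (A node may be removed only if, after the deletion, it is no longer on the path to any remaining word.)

Walk "011100000" from the leaf back toward the root, removing each node that no remaining word uses.
The suffix "100000" (6 nodes) is used only by "011100000"; the node for "011" still has the child "0", so pruning stops there.
Nodes removed: 6

6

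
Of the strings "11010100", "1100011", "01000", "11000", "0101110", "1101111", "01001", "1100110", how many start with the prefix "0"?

3

Filter for entries beginning with "0":
Matches: "01000", "01001", "0101110"
Count: 3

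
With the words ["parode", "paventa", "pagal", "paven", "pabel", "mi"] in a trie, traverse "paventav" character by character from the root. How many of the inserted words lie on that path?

Traverse "paventav" character by character; count nodes along the way that are marked as word ends.
Prefixes of the query that are stored words: "paven", "paventa"
Count: 2

2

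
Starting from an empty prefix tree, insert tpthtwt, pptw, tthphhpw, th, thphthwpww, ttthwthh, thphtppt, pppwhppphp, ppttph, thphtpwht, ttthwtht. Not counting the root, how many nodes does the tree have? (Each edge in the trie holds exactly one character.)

51

Insert word by word; a character creates a node only if that edge doesn't already exist:
  "tpthtwt" → 7 new (t, p, t, h, t, w, t)
  "pptw" → 4 new (p, p, t, w)
  "tthphhpw" → prefix "t" already present; 7 new (t, h, p, h, h, p, w)
  "th" → prefix "t" already present; 1 new (h)
  "thphthwpww" → prefix "th" already present; 8 new (p, h, t, h, w, p, w, w)
  "ttthwthh" → prefix "tt" already present; 6 new (t, h, w, t, h, h)
  "thphtppt" → prefix "thpht" already present; 3 new (p, p, t)
  "pppwhppphp" → prefix "pp" already present; 8 new (p, w, h, p, p, p, h, p)
  "ppttph" → prefix "ppt" already present; 3 new (t, p, h)
  "thphtpwht" → prefix "thphtp" already present; 3 new (w, h, t)
  "ttthwtht" → prefix "ttthwth" already present; 1 new (t)
Total nodes = 7 + 4 + 7 + 1 + 8 + 6 + 3 + 8 + 3 + 3 + 1 = 51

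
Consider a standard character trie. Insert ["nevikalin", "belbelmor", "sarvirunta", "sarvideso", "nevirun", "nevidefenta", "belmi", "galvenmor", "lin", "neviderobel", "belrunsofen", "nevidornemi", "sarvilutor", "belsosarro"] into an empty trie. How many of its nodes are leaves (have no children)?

Leaves are exactly the stored words that no other stored word extends.
Those words: "belbelmor", "belmi", "belrunsofen", "belsosarro", "galvenmor", "lin", "nevidefenta", "neviderobel", "nevidornemi", "nevikalin", "nevirun", "sarvideso", "sarvilutor", "sarvirunta"
Leaf count: 14

14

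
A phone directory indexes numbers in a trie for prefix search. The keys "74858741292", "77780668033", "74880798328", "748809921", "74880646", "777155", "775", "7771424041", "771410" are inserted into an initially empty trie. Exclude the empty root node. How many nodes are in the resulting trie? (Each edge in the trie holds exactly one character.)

50

Count nodes per top-level branch (shared prefixes stored once):
  '7'-branch (74858741292, 74880646, 74880798328, 748809921, 771410, 775, 7771424041, 777155, 77780668033): 50 nodes
Sum: 50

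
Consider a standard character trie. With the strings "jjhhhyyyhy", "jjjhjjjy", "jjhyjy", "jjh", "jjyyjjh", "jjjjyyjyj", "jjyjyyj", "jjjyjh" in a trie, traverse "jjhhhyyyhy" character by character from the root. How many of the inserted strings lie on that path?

Walk "jjhhhyyyhy" from the root; an end-of-word marker is hit whenever a stored word is a prefix of "jjhhhyyyhy".
Prefixes of the query that are stored words: "jjh", "jjhhhyyyhy"
Count: 2

2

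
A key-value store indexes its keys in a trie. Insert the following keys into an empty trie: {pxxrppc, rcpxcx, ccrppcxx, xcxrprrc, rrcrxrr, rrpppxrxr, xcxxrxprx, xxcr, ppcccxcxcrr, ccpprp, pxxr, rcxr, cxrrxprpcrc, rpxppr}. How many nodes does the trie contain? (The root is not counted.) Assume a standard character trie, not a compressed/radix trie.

82

Insert word by word; a character creates a node only if that edge doesn't already exist:
  "pxxrppc" → 7 new (p, x, x, r, p, p, c)
  "rcpxcx" → 6 new (r, c, p, x, c, x)
  "ccrppcxx" → 8 new (c, c, r, p, p, c, x, x)
  "xcxrprrc" → 8 new (x, c, x, r, p, r, r, c)
  "rrcrxrr" → prefix "r" already present; 6 new (r, c, r, x, r, r)
  "rrpppxrxr" → prefix "rr" already present; 7 new (p, p, p, x, r, x, r)
  "xcxxrxprx" → prefix "xcx" already present; 6 new (x, r, x, p, r, x)
  "xxcr" → prefix "x" already present; 3 new (x, c, r)
  "ppcccxcxcrr" → prefix "p" already present; 10 new (p, c, c, c, x, c, x, c, r, r)
  "ccpprp" → prefix "cc" already present; 4 new (p, p, r, p)
  "pxxr" → prefix "pxxr" already present; 0 new (none)
  "rcxr" → prefix "rc" already present; 2 new (x, r)
  "cxrrxprpcrc" → prefix "c" already present; 10 new (x, r, r, x, p, r, p, c, r, c)
  "rpxppr" → prefix "r" already present; 5 new (p, x, p, p, r)
Total nodes = 7 + 6 + 8 + 8 + 6 + 7 + 6 + 3 + 10 + 4 + 0 + 2 + 10 + 5 = 82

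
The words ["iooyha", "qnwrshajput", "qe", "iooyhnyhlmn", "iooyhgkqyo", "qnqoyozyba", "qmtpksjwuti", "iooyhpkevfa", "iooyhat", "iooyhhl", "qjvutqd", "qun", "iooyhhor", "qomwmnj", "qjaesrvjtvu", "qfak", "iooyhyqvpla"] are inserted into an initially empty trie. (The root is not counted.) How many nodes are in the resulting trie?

90

Insert word by word; a character creates a node only if that edge doesn't already exist:
  "iooyha" → 6 new (i, o, o, y, h, a)
  "qnwrshajput" → 11 new (q, n, w, r, s, h, a, j, p, u, t)
  "qe" → prefix "q" already present; 1 new (e)
  "iooyhnyhlmn" → prefix "iooyh" already present; 6 new (n, y, h, l, m, n)
  "iooyhgkqyo" → prefix "iooyh" already present; 5 new (g, k, q, y, o)
  "qnqoyozyba" → prefix "qn" already present; 8 new (q, o, y, o, z, y, b, a)
  "qmtpksjwuti" → prefix "q" already present; 10 new (m, t, p, k, s, j, w, u, t, i)
  "iooyhpkevfa" → prefix "iooyh" already present; 6 new (p, k, e, v, f, a)
  "iooyhat" → prefix "iooyha" already present; 1 new (t)
  "iooyhhl" → prefix "iooyh" already present; 2 new (h, l)
  "qjvutqd" → prefix "q" already present; 6 new (j, v, u, t, q, d)
  "qun" → prefix "q" already present; 2 new (u, n)
  "iooyhhor" → prefix "iooyhh" already present; 2 new (o, r)
  "qomwmnj" → prefix "q" already present; 6 new (o, m, w, m, n, j)
  "qjaesrvjtvu" → prefix "qj" already present; 9 new (a, e, s, r, v, j, t, v, u)
  "qfak" → prefix "q" already present; 3 new (f, a, k)
  "iooyhyqvpla" → prefix "iooyh" already present; 6 new (y, q, v, p, l, a)
Total nodes = 6 + 11 + 1 + 6 + 5 + 8 + 10 + 6 + 1 + 2 + 6 + 2 + 2 + 6 + 9 + 3 + 6 = 90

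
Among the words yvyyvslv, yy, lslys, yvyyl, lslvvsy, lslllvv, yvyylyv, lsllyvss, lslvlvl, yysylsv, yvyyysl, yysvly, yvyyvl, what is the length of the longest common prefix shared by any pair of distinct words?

Equivalently: take the maximum, over all pairs, of their longest common prefix length.
"yvyyl" and "yvyylyv" agree on "yvyyl" (5 characters) before diverging; nothing deeper is shared.
Longest shared-prefix length: 5

5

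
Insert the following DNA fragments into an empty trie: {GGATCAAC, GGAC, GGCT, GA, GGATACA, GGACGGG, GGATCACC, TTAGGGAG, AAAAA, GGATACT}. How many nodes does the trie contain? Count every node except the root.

Trie structure (* marks end of a word):
(root)
├─ A
│  └─ A
│     └─ A
│        └─ A
│           └─ A *
├─ G
│  ├─ A *
│  └─ G
│     ├─ A
│     │  ├─ C *
│     │  │  └─ G
│     │  │     └─ G
│     │  │        └─ G *
│     │  └─ T
│     │     ├─ A
│     │     │  └─ C
│     │     │     ├─ A *
│     │     │     └─ T *
│     │     └─ C
│     │        └─ A
│     │           ├─ A
│     │           │  └─ C *
│     │           └─ C
│     │              └─ C *
│     └─ C
│        └─ T *
└─ T
   └─ T
      └─ A
         └─ G
            └─ G
               └─ G
                  └─ A
                     └─ G *
Counting every labelled node above: 34.

34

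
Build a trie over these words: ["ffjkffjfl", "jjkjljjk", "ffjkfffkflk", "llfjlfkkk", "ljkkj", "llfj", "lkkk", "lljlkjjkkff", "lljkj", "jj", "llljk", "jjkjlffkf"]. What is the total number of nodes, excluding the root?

Trace insertions, counting only characters that open a new branch:
  "ffjkffjfl" → 9 new (f, f, j, k, f, f, j, f, l)
  "jjkjljjk" → 8 new (j, j, k, j, l, j, j, k)
  "ffjkfffkflk" → prefix "ffjkff" already present; 5 new (f, k, f, l, k)
  "llfjlfkkk" → 9 new (l, l, f, j, l, f, k, k, k)
  "ljkkj" → prefix "l" already present; 4 new (j, k, k, j)
  "llfj" → prefix "llfj" already present; 0 new (none)
  "lkkk" → prefix "l" already present; 3 new (k, k, k)
  "lljlkjjkkff" → prefix "ll" already present; 9 new (j, l, k, j, j, k, k, f, f)
  "lljkj" → prefix "llj" already present; 2 new (k, j)
  "jj" → prefix "jj" already present; 0 new (none)
  "llljk" → prefix "ll" already present; 3 new (l, j, k)
  "jjkjlffkf" → prefix "jjkjl" already present; 4 new (f, f, k, f)
Total nodes = 9 + 8 + 5 + 9 + 4 + 0 + 3 + 9 + 2 + 0 + 3 + 4 = 56

56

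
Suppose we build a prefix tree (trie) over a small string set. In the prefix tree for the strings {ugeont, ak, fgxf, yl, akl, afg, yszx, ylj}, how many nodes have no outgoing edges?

A leaf is a node with no children — equivalently, the end of a word that is not a proper prefix of any other stored word.
Those words: "afg", "akl", "fgxf", "ugeont", "ylj", "yszx"
Leaf count: 6

6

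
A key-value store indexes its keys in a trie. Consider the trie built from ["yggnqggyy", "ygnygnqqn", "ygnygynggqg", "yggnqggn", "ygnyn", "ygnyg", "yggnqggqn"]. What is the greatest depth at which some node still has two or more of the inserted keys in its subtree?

7

Equivalently: take the maximum, over all pairs, of their longest common prefix length.
"yggnqggn" and "yggnqggqn" agree on "yggnqgg" (7 characters) before diverging; nothing deeper is shared.
Longest shared-prefix length: 7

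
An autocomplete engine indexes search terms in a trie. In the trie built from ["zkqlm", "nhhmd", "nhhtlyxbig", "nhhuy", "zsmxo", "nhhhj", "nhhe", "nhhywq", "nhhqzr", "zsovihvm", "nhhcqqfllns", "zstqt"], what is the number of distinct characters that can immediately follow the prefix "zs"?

3

Walk "zs" from the root, arriving at one node.
Characters that immediately follow "zs" among the stored strings: {m, o, t}.
That node has 3 child edges.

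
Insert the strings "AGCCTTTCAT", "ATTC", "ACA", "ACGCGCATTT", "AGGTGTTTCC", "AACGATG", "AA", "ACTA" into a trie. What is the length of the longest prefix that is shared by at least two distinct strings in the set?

2

Equivalently: take the maximum, over all pairs, of their longest common prefix length.
e.g. "AA" and "AACGATG" share the prefix "AA" of length 2; no pair shares a longer one.
Longest shared-prefix length: 2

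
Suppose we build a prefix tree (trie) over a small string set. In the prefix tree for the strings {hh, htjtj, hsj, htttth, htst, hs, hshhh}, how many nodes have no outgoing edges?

6

Leaves are exactly the stored words that no other stored word extends.
Those words: "hh", "hshhh", "hsj", "htjtj", "htst", "htttth"
Leaf count: 6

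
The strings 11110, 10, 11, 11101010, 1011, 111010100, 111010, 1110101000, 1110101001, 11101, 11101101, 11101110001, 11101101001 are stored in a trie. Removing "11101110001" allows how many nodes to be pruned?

5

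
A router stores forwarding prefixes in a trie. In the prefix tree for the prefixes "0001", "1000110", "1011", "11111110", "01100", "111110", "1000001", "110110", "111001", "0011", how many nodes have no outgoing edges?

Leaves are exactly the stored words that no other stored word extends.
Those words: "0001", "0011", "01100", "1000001", "1000110", "1011", "110110", "111001", "111110", "11111110"
Leaf count: 10

10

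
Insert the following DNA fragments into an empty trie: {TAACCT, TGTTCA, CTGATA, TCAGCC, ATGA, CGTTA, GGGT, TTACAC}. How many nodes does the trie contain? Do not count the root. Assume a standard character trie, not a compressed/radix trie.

39

Count nodes per top-level branch (shared prefixes stored once):
  'A'-branch (ATGA): 4 nodes
  'C'-branch (CGTTA, CTGATA): 10 nodes
  'G'-branch (GGGT): 4 nodes
  'T'-branch (TAACCT, TCAGCC, TGTTCA, TTACAC): 21 nodes
Sum: 39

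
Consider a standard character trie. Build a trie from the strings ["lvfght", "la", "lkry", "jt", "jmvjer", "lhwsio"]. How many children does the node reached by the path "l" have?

Follow the path "l" to its node, then look at its outgoing edges.
Characters that immediately follow "l" among the stored strings: {a, h, k, v}.
That node has 4 child edges.

4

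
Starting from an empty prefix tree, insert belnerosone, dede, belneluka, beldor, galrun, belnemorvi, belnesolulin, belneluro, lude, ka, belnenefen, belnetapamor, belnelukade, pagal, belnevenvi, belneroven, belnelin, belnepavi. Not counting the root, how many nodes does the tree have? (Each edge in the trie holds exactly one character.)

81

For each word, the new-node count is its length minus the longest prefix already in the trie:
  "belnerosone" → 11 new (b, e, l, n, e, r, o, s, o, n, e)
  "dede" → 4 new (d, e, d, e)
  "belneluka" → prefix "belne" already present; 4 new (l, u, k, a)
  "beldor" → prefix "bel" already present; 3 new (d, o, r)
  "galrun" → 6 new (g, a, l, r, u, n)
  "belnemorvi" → prefix "belne" already present; 5 new (m, o, r, v, i)
  "belnesolulin" → prefix "belne" already present; 7 new (s, o, l, u, l, i, n)
  "belneluro" → prefix "belnelu" already present; 2 new (r, o)
  "lude" → 4 new (l, u, d, e)
  "ka" → 2 new (k, a)
  "belnenefen" → prefix "belne" already present; 5 new (n, e, f, e, n)
  "belnetapamor" → prefix "belne" already present; 7 new (t, a, p, a, m, o, r)
  "belnelukade" → prefix "belneluka" already present; 2 new (d, e)
  "pagal" → 5 new (p, a, g, a, l)
  "belnevenvi" → prefix "belne" already present; 5 new (v, e, n, v, i)
  "belneroven" → prefix "belnero" already present; 3 new (v, e, n)
  "belnelin" → prefix "belnel" already present; 2 new (i, n)
  "belnepavi" → prefix "belne" already present; 4 new (p, a, v, i)
Total nodes = 11 + 4 + 4 + 3 + 6 + 5 + 7 + 2 + 4 + 2 + 5 + 7 + 2 + 5 + 5 + 3 + 2 + 4 = 81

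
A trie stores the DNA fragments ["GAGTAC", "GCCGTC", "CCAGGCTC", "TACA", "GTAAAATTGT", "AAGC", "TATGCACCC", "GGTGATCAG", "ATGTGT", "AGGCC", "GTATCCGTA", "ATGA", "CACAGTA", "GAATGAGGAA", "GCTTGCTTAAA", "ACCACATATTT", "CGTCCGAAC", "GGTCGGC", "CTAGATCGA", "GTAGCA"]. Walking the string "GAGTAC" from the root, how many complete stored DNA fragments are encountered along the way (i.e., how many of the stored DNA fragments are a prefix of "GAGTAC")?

1

Walk "GAGTAC" from the root; an end-of-word marker is hit whenever a stored word is a prefix of "GAGTAC".
Prefixes of the query that are stored words: "GAGTAC"
Count: 1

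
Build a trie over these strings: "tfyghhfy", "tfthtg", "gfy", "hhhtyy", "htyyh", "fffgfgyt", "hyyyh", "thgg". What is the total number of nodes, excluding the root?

Trie structure (* marks end of a word):
(root)
├─ f
│  └─ f
│     └─ f
│        └─ g
│           └─ f
│              └─ g
│                 └─ y
│                    └─ t *
├─ g
│  └─ f
│     └─ y *
├─ h
│  ├─ h
│  │  └─ h
│  │     └─ t
│  │        └─ y
│  │           └─ y *
│  ├─ t
│  │  └─ y
│  │     └─ y
│  │        └─ h *
│  └─ y
│     └─ y
│        └─ y
│           └─ h *
└─ t
   ├─ f
   │  ├─ t
   │  │  └─ h
   │  │     └─ t
   │  │        └─ g *
   │  └─ y
   │     └─ g
   │        └─ h
   │           └─ h
   │              └─ f
   │                 └─ y *
   └─ h
      └─ g
         └─ g *
Counting every labelled node above: 40.

40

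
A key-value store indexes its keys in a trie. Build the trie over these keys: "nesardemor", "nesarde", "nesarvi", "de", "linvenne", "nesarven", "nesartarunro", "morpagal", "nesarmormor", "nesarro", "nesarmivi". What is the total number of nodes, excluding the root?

Insert word by word; a character creates a node only if that edge doesn't already exist:
  "nesardemor" → 10 new (n, e, s, a, r, d, e, m, o, r)
  "nesarde" → prefix "nesarde" already present; 0 new (none)
  "nesarvi" → prefix "nesar" already present; 2 new (v, i)
  "de" → 2 new (d, e)
  "linvenne" → 8 new (l, i, n, v, e, n, n, e)
  "nesarven" → prefix "nesarv" already present; 2 new (e, n)
  "nesartarunro" → prefix "nesar" already present; 7 new (t, a, r, u, n, r, o)
  "morpagal" → 8 new (m, o, r, p, a, g, a, l)
  "nesarmormor" → prefix "nesar" already present; 6 new (m, o, r, m, o, r)
  "nesarro" → prefix "nesar" already present; 2 new (r, o)
  "nesarmivi" → prefix "nesarm" already present; 3 new (i, v, i)
Total nodes = 10 + 0 + 2 + 2 + 8 + 2 + 7 + 8 + 6 + 2 + 3 = 50

50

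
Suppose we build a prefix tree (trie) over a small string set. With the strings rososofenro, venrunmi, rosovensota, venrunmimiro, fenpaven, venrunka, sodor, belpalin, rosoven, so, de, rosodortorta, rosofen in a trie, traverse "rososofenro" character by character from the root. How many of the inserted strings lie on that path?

Traverse "rososofenro" character by character; count nodes along the way that are marked as word ends.
Prefixes of the query that are stored words: "rososofenro"
Count: 1

1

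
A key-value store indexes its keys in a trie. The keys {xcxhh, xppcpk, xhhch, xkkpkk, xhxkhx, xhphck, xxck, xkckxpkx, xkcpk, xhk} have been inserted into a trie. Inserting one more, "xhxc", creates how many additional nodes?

1

The longest prefix of "xhxc" already in the trie is "xhx" (length 3).
So 4 − 3 = 1 new nodes.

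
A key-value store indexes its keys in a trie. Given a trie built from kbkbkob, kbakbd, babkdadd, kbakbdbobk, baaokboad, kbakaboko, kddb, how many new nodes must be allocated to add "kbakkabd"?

"kbak" is already a path in the trie; the remaining "kabd" must be added.
So 8 − 4 = 4 new nodes.

4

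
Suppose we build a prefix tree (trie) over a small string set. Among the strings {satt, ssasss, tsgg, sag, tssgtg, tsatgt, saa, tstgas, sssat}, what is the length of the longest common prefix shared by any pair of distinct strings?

The deepest shared node is where two words last agree before diverging.
e.g. "saa" and "sag" share the prefix "sa" of length 2; no pair shares a longer one.
Longest shared-prefix length: 2

2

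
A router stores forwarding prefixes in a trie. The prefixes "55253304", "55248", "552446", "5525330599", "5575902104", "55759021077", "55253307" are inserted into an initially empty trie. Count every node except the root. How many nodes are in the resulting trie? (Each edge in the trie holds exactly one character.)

26

Trie structure (* marks end of a word):
(root)
└─ 5
   └─ 5
      ├─ 2
      │  ├─ 4
      │  │  ├─ 4
      │  │  │  └─ 6 *
      │  │  └─ 8 *
      │  └─ 5
      │     └─ 3
      │        └─ 3
      │           └─ 0
      │              ├─ 4 *
      │              ├─ 5
      │              │  └─ 9
      │              │     └─ 9 *
      │              └─ 7 *
      └─ 7
         └─ 5
            └─ 9
               └─ 0
                  └─ 2
                     └─ 1
                        └─ 0
                           ├─ 4 *
                           └─ 7
                              └─ 7 *
Counting every labelled node above: 26.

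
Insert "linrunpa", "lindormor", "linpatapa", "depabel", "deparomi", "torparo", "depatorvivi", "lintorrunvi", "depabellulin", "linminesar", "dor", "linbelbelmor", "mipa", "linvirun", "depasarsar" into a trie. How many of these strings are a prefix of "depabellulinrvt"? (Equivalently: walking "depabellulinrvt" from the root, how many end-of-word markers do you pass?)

Check each prefix of "depabellulinrvt" against the stored set — each match is an end-marker on the path.
Prefixes of the query that are stored words: "depabel", "depabellulin"
Count: 2

2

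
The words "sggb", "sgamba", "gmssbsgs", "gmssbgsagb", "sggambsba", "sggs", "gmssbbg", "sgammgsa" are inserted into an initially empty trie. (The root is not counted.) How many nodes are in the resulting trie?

34

Trace insertions, counting only characters that open a new branch:
  "sggb" → 4 new (s, g, g, b)
  "sgamba" → prefix "sg" already present; 4 new (a, m, b, a)
  "gmssbsgs" → 8 new (g, m, s, s, b, s, g, s)
  "gmssbgsagb" → prefix "gmssb" already present; 5 new (g, s, a, g, b)
  "sggambsba" → prefix "sgg" already present; 6 new (a, m, b, s, b, a)
  "sggs" → prefix "sgg" already present; 1 new (s)
  "gmssbbg" → prefix "gmssb" already present; 2 new (b, g)
  "sgammgsa" → prefix "sgam" already present; 4 new (m, g, s, a)
Total nodes = 4 + 4 + 8 + 5 + 6 + 1 + 2 + 4 = 34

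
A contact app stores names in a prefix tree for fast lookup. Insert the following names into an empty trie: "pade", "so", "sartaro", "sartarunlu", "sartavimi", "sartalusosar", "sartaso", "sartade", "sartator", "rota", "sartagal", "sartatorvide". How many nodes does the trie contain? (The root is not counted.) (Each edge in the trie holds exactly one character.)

Trace insertions, counting only characters that open a new branch:
  "pade" → 4 new (p, a, d, e)
  "so" → 2 new (s, o)
  "sartaro" → prefix "s" already present; 6 new (a, r, t, a, r, o)
  "sartarunlu" → prefix "sartar" already present; 4 new (u, n, l, u)
  "sartavimi" → prefix "sarta" already present; 4 new (v, i, m, i)
  "sartalusosar" → prefix "sarta" already present; 7 new (l, u, s, o, s, a, r)
  "sartaso" → prefix "sarta" already present; 2 new (s, o)
  "sartade" → prefix "sarta" already present; 2 new (d, e)
  "sartator" → prefix "sarta" already present; 3 new (t, o, r)
  "rota" → 4 new (r, o, t, a)
  "sartagal" → prefix "sarta" already present; 3 new (g, a, l)
  "sartatorvide" → prefix "sartator" already present; 4 new (v, i, d, e)
Total nodes = 4 + 2 + 6 + 4 + 4 + 7 + 2 + 2 + 3 + 4 + 3 + 4 = 45

45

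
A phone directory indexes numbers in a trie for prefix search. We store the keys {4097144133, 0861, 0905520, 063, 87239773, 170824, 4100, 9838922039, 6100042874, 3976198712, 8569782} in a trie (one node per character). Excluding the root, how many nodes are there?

75

For each word, the new-node count is its length minus the longest prefix already in the trie:
  "4097144133" → 10 new (4, 0, 9, 7, 1, 4, 4, 1, 3, 3)
  "0861" → 4 new (0, 8, 6, 1)
  "0905520" → prefix "0" already present; 6 new (9, 0, 5, 5, 2, 0)
  "063" → prefix "0" already present; 2 new (6, 3)
  "87239773" → 8 new (8, 7, 2, 3, 9, 7, 7, 3)
  "170824" → 6 new (1, 7, 0, 8, 2, 4)
  "4100" → prefix "4" already present; 3 new (1, 0, 0)
  "9838922039" → 10 new (9, 8, 3, 8, 9, 2, 2, 0, 3, 9)
  "6100042874" → 10 new (6, 1, 0, 0, 0, 4, 2, 8, 7, 4)
  "3976198712" → 10 new (3, 9, 7, 6, 1, 9, 8, 7, 1, 2)
  "8569782" → prefix "8" already present; 6 new (5, 6, 9, 7, 8, 2)
Total nodes = 10 + 4 + 6 + 2 + 8 + 6 + 3 + 10 + 10 + 10 + 6 = 75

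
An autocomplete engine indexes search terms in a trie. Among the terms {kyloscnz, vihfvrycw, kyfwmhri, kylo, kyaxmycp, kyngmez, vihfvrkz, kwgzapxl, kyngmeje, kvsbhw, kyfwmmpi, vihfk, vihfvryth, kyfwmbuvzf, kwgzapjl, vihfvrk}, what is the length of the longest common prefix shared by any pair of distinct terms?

7

Look for the deepest trie node that still has at least two words in its subtree.
e.g. "vihfvrk" and "vihfvrkz" share the prefix "vihfvrk" of length 7; no pair shares a longer one.
Longest shared-prefix length: 7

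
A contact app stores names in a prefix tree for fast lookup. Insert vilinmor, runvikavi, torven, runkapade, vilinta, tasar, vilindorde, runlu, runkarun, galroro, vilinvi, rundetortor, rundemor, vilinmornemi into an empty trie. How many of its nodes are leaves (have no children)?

Leaves are exactly the stored words that no other stored word extends.
Those words: "galroro", "rundemor", "rundetortor", "runkapade", "runkarun", "runlu", "runvikavi", "tasar", "torven", "vilindorde", "vilinmornemi", "vilinta", "vilinvi"
Leaf count: 13

13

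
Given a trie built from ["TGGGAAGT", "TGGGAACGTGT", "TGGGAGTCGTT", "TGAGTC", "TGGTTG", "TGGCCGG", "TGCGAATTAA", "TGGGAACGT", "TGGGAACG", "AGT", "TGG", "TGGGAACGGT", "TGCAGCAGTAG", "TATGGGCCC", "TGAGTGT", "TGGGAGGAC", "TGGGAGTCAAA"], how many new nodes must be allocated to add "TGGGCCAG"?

The longest prefix of "TGGGCCAG" already in the trie is "TGGG" (length 4).
Each of the 4 remaining characters creates one node.

4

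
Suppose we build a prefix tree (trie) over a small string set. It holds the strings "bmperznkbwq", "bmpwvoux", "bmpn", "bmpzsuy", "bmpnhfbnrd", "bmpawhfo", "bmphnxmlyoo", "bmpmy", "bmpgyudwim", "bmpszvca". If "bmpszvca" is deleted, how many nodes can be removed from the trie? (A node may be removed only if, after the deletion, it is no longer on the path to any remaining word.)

After clearing the end-marker at "bmpszvca", prune upward until reaching a node still needed by another word.
The suffix "szvca" (5 nodes) is used only by "bmpszvca"; the node for "bmp" still has the child "e", so pruning stops there.
Nodes removed: 5

5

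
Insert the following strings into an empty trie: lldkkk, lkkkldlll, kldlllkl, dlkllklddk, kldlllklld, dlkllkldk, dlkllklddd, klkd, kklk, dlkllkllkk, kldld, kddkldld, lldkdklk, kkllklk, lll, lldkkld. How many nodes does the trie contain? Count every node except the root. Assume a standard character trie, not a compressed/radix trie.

Count nodes per top-level branch (shared prefixes stored once):
  'd'-branch (dlkllklddd, dlkllklddk, dlkllkldk, dlkllkllkk): 15 nodes
  'k'-branch (kddkldld, kklk, kkllklk, kldld, kldlllkl, kldlllklld, klkd): 27 nodes
  'l'-branch (lkkkldlll, lldkdklk, lldkkk, lldkkld, lll): 21 nodes
Sum: 63

63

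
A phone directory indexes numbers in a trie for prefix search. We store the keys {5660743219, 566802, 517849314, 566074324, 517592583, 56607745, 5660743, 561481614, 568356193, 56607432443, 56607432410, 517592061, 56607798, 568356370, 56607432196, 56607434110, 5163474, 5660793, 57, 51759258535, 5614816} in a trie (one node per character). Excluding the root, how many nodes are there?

Trace insertions, counting only characters that open a new branch:
  "5660743219" → 10 new (5, 6, 6, 0, 7, 4, 3, 2, 1, 9)
  "566802" → prefix "566" already present; 3 new (8, 0, 2)
  "517849314" → prefix "5" already present; 8 new (1, 7, 8, 4, 9, 3, 1, 4)
  "566074324" → prefix "56607432" already present; 1 new (4)
  "517592583" → prefix "517" already present; 6 new (5, 9, 2, 5, 8, 3)
  "56607745" → prefix "56607" already present; 3 new (7, 4, 5)
  "5660743" → prefix "5660743" already present; 0 new (none)
  "561481614" → prefix "56" already present; 7 new (1, 4, 8, 1, 6, 1, 4)
  "568356193" → prefix "56" already present; 7 new (8, 3, 5, 6, 1, 9, 3)
  "56607432443" → prefix "566074324" already present; 2 new (4, 3)
  "56607432410" → prefix "566074324" already present; 2 new (1, 0)
  "517592061" → prefix "517592" already present; 3 new (0, 6, 1)
  "56607798" → prefix "566077" already present; 2 new (9, 8)
  "568356370" → prefix "568356" already present; 3 new (3, 7, 0)
  "56607432196" → prefix "5660743219" already present; 1 new (6)
  "56607434110" → prefix "5660743" already present; 4 new (4, 1, 1, 0)
  "5163474" → prefix "51" already present; 5 new (6, 3, 4, 7, 4)
  "5660793" → prefix "56607" already present; 2 new (9, 3)
  "57" → prefix "5" already present; 1 new (7)
  "51759258535" → prefix "51759258" already present; 3 new (5, 3, 5)
  "5614816" → prefix "5614816" already present; 0 new (none)
Total nodes = 10 + 3 + 8 + 1 + 6 + 3 + 0 + 7 + 7 + 2 + 2 + 3 + 2 + 3 + 1 + 4 + 5 + 2 + 1 + 3 + 0 = 73

73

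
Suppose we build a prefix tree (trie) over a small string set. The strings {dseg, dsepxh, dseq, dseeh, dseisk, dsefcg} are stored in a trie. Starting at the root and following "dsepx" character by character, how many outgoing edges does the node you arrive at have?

1

Walk "dsepx" from the root, arriving at one node.
Characters that immediately follow "dsepx" among the stored strings: {h}.
That node has 1 child edge.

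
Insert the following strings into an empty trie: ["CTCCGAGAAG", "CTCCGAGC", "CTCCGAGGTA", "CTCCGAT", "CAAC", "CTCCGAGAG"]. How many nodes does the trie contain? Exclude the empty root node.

19

For each word, the new-node count is its length minus the longest prefix already in the trie:
  "CTCCGAGAAG" → 10 new (C, T, C, C, G, A, G, A, A, G)
  "CTCCGAGC" → prefix "CTCCGAG" already present; 1 new (C)
  "CTCCGAGGTA" → prefix "CTCCGAG" already present; 3 new (G, T, A)
  "CTCCGAT" → prefix "CTCCGA" already present; 1 new (T)
  "CAAC" → prefix "C" already present; 3 new (A, A, C)
  "CTCCGAGAG" → prefix "CTCCGAGA" already present; 1 new (G)
Total nodes = 10 + 1 + 3 + 1 + 3 + 1 = 19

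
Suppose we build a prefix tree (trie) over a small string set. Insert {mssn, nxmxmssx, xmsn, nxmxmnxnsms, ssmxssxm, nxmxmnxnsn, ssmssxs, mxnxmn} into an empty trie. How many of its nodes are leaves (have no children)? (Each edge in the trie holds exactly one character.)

Leaves are exactly the stored words that no other stored word extends.
Those words: "mssn", "mxnxmn", "nxmxmnxnsms", "nxmxmnxnsn", "nxmxmssx", "ssmssxs", "ssmxssxm", "xmsn"
Leaf count: 8

8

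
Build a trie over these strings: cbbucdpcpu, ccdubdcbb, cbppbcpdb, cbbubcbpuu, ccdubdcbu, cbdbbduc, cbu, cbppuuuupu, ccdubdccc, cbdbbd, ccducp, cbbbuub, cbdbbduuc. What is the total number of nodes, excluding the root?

55

Count nodes per top-level branch (shared prefixes stored once):
  'c'-branch (cbbbuub, cbbubcbpuu, cbbucdpcpu, cbdbbd, cbdbbduc, cbdbbduuc, cbppbcpdb, cbppuuuupu, cbu, ccdubdcbb, ccdubdcbu, ccdubdccc, ccducp): 55 nodes
Sum: 55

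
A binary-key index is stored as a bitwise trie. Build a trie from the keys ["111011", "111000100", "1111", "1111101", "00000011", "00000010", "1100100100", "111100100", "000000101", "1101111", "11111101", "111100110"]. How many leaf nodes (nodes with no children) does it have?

10

Leaves are exactly the stored words that no other stored word extends.
Those words: "000000101", "00000011", "1100100100", "1101111", "111000100", "111011", "111100100", "111100110", "1111101", "11111101"
Leaf count: 10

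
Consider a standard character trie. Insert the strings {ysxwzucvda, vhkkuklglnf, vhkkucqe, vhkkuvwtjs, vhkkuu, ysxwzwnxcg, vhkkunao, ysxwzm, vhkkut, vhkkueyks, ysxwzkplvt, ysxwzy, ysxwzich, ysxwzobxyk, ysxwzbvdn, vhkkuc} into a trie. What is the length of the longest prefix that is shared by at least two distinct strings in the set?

Equivalently: take the maximum, over all pairs, of their longest common prefix length.
"vhkkuc" and "vhkkucqe" agree on "vhkkuc" (6 characters) before diverging; nothing deeper is shared.
Longest shared-prefix length: 6

6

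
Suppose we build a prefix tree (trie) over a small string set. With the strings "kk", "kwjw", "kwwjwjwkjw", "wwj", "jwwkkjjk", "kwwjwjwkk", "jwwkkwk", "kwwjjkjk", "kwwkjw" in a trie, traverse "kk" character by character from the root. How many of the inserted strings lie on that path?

Traverse "kk" character by character; count nodes along the way that are marked as word ends.
Prefixes of the query that are stored words: "kk"
Count: 1

1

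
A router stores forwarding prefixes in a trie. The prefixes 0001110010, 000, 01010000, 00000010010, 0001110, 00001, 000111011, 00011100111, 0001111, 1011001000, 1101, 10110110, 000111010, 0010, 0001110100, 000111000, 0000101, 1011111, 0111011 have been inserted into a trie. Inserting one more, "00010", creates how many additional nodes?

1

Walking "00010" from the root, the first 4 characters ("0001") follow existing edges; "0" is the first miss.
Each of the 1 remaining characters creates one node.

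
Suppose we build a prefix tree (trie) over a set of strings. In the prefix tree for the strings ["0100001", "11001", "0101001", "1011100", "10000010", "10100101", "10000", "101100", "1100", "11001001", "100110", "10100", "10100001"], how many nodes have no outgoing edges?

A leaf is a node with no children — equivalently, the end of a word that is not a proper prefix of any other stored word.
Those words: "0100001", "0101001", "10000010", "100110", "10100001", "10100101", "101100", "1011100", "11001001"
Leaf count: 9

9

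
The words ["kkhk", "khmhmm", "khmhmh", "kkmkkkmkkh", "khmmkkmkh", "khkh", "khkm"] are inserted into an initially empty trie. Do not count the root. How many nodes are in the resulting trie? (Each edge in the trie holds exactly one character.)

27

Trace insertions, counting only characters that open a new branch:
  "kkhk" → 4 new (k, k, h, k)
  "khmhmm" → prefix "k" already present; 5 new (h, m, h, m, m)
  "khmhmh" → prefix "khmhm" already present; 1 new (h)
  "kkmkkkmkkh" → prefix "kk" already present; 8 new (m, k, k, k, m, k, k, h)
  "khmmkkmkh" → prefix "khm" already present; 6 new (m, k, k, m, k, h)
  "khkh" → prefix "kh" already present; 2 new (k, h)
  "khkm" → prefix "khk" already present; 1 new (m)
Total nodes = 4 + 5 + 1 + 8 + 6 + 2 + 1 = 27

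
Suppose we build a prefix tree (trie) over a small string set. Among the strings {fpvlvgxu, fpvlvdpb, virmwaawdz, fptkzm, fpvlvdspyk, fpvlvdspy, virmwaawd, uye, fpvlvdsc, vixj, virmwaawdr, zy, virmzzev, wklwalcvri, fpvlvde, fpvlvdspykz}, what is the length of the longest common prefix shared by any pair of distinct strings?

Look for the deepest trie node that still has at least two words in its subtree.
e.g. "fpvlvdspyk" and "fpvlvdspykz" share the prefix "fpvlvdspyk" of length 10; no pair shares a longer one.
Longest shared-prefix length: 10

10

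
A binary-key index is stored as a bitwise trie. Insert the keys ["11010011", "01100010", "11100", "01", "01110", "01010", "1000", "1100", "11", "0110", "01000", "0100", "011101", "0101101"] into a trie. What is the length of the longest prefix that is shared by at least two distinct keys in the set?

Look for the deepest trie node that still has at least two words in its subtree.
"01110" and "011101" agree on "01110" (5 characters) before diverging; nothing deeper is shared.
Longest shared-prefix length: 5

5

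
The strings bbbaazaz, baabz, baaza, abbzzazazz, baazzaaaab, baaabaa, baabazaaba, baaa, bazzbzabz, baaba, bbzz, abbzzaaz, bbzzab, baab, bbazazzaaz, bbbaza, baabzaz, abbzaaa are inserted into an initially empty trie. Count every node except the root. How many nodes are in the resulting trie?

Trace insertions, counting only characters that open a new branch:
  "bbbaazaz" → 8 new (b, b, b, a, a, z, a, z)
  "baabz" → prefix "b" already present; 4 new (a, a, b, z)
  "baaza" → prefix "baa" already present; 2 new (z, a)
  "abbzzazazz" → 10 new (a, b, b, z, z, a, z, a, z, z)
  "baazzaaaab" → prefix "baaz" already present; 6 new (z, a, a, a, a, b)
  "baaabaa" → prefix "baa" already present; 4 new (a, b, a, a)
  "baabazaaba" → prefix "baab" already present; 6 new (a, z, a, a, b, a)
  "baaa" → prefix "baaa" already present; 0 new (none)
  "bazzbzabz" → prefix "ba" already present; 7 new (z, z, b, z, a, b, z)
  "baaba" → prefix "baaba" already present; 0 new (none)
  "bbzz" → prefix "bb" already present; 2 new (z, z)
  "abbzzaaz" → prefix "abbzza" already present; 2 new (a, z)
  "bbzzab" → prefix "bbzz" already present; 2 new (a, b)
  "baab" → prefix "baab" already present; 0 new (none)
  "bbazazzaaz" → prefix "bb" already present; 8 new (a, z, a, z, z, a, a, z)
  "bbbaza" → prefix "bbba" already present; 2 new (z, a)
  "baabzaz" → prefix "baabz" already present; 2 new (a, z)
  "abbzaaa" → prefix "abbz" already present; 3 new (a, a, a)
Total nodes = 8 + 4 + 2 + 10 + 6 + 4 + 6 + 0 + 7 + 0 + 2 + 2 + 2 + 0 + 8 + 2 + 2 + 3 = 68

68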